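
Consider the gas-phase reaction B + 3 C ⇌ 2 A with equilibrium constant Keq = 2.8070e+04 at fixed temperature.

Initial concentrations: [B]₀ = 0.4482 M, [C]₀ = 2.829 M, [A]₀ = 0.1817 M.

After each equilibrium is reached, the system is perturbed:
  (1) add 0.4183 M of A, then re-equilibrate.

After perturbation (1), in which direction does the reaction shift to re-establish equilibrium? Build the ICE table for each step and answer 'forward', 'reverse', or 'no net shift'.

Direction: reverse

Q₀ = 0.003253 vs Keq = 2.8070e+04 ⇒ Q<K, forward
Step 1:
                  B         C         A
  Initial    0.4482     2.829    0.1817
  Change    -0.4482    -1.345    0.8964
  Equil   1.2658e-05     1.484     1.078
  solve Keq expr → x = 0.4482; check Q = 2.8070e+04
Then add 0.4183 M of A.
Step 2:
                  B         C         A
  Initial 1.2658e-05     1.484     1.496
  Change  1.1726e-05 3.5178e-05 -2.3452e-05
  Equil   2.4384e-05     1.484     1.496
  solve Keq expr → x = -1.1726e-05; check Q = 2.8070e+04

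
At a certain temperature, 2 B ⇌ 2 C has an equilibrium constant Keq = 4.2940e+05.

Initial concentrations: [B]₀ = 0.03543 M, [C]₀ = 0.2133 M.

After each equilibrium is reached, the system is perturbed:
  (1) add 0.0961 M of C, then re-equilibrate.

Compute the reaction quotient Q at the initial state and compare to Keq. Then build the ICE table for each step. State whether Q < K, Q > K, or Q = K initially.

Q₀ = 36.24; Q < K (proceeds forward)

Q₀ = 36.24 vs Keq = 4.2940e+05 ⇒ Q<K, forward
Step 1:
                  B         C
  init      0.03543    0.2133
  Δ        -0.03505   0.03505
  eq      3.7900e-04    0.2484
  solve Keq expr → x = 0.01753; check Q = 4.2940e+05
Then add 0.0961 M of C.
Step 2:
                  B         C
  init    3.7900e-04    0.3445
  Δ       1.4643e-04 -1.4643e-04
  eq      5.2543e-04    0.3443
  solve Keq expr → x = -7.3215e-05; check Q = 4.2940e+05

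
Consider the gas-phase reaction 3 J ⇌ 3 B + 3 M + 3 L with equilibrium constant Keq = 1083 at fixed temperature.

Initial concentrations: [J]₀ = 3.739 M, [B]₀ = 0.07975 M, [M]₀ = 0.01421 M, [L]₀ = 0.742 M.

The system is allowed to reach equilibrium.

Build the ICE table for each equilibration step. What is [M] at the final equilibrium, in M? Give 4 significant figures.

[M]_eq = 2.247 M

Q₀ = 1.1374e-11 vs Keq = 1083 ⇒ Q<K, forward
Step 1:
                   J          B          M          L
  Initial      3.739    0.07975    0.01421      0.742
  Change      -2.233      2.233      2.233      2.233
  Equil        1.506      2.313      2.247      2.975
  solve Keq expr → x = 0.7444; check Q = 1083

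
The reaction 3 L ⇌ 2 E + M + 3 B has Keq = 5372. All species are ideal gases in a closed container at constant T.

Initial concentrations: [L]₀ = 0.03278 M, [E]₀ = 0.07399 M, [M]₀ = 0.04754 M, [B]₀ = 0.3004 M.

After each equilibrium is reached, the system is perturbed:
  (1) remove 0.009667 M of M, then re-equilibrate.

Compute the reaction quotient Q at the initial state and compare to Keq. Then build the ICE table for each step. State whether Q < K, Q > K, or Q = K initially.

Q₀ = 0.2003; Q < K (proceeds forward)

Q₀ = 0.2003 vs Keq = 5372 ⇒ Q<K, forward
Step 1:
                   L          E          M          B
  Initial    0.03278    0.07399    0.04754     0.3004
  Change    -0.03126    0.02084    0.01042    0.03126
  Equil     0.001524    0.09483    0.05796     0.3317
  solve Keq expr → x = 0.01042; check Q = 5372
Then remove 0.009667 M of M.
Step 2:
                   L          E          M          B
  Initial   0.001524    0.09483    0.04829     0.3317
  Change  -8.8658e-05 5.9105e-05 2.9553e-05 8.8658e-05
  Equil     0.001435    0.09489    0.04832     0.3317
  solve Keq expr → x = 2.9553e-05; check Q = 5372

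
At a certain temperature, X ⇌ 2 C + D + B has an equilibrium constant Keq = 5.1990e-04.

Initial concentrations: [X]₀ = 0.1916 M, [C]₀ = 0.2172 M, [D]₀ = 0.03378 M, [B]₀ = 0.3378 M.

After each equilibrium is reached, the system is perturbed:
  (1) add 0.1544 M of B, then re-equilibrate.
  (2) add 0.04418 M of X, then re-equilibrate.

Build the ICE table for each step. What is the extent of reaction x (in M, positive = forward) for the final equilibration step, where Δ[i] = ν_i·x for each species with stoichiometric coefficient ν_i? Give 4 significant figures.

x = 0.001353 M

Q₀ = 0.00281 vs Keq = 5.1990e-04 ⇒ Q>K, reverse
Step 1:
                   X          C          D          B
  I           0.1916     0.2172    0.03378     0.3378
  C          0.02204   -0.04408   -0.02204   -0.02204
  E           0.2136     0.1731    0.01174     0.3158
  solve Keq expr → x = -0.02204; check Q = 5.1990e-04
Then add 0.1544 M of B.
Step 2:
                   X          C          D          B
  I           0.2136     0.1731    0.01174     0.4702
  C         0.003083  -0.006165  -0.003083  -0.003083
  E           0.2167      0.167   0.008655     0.4671
  solve Keq expr → x = -0.003083; check Q = 5.1990e-04
Then add 0.04418 M of X.
Step 3:
                   X          C          D          B
  I           0.2609      0.167   0.008655     0.4671
  C        -0.001353   0.002706   0.001353   0.001353
  E           0.2596     0.1697    0.01001     0.4684
  solve Keq expr → x = 0.001353; check Q = 5.1990e-04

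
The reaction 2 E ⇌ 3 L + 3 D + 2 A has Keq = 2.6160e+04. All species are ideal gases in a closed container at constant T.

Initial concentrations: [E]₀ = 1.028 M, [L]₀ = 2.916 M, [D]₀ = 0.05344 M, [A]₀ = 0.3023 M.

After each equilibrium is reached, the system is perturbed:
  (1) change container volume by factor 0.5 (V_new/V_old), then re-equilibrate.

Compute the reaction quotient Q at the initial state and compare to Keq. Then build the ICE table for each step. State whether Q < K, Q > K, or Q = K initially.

Q₀ = 3.2723e-04 vs Keq = 2.6160e+04 ⇒ Q<K, forward
Step 1:
                  E         L         D         A
  I           1.028     2.916   0.05344    0.3023
  C         -0.9144     1.372     1.372    0.9144
  E          0.1136     4.288     1.425     1.217
  solve Keq expr → x = 0.4572; check Q = 2.6160e+04
Then change container volume by factor 0.5 (V_new/V_old).
Step 2:
                  E         L         D         A
  I          0.2272     8.575      2.85     2.433
  C           0.528    -0.792    -0.792    -0.528
  E          0.7552     7.783     2.058     1.905
  solve Keq expr → x = -0.264; check Q = 2.6160e+04

Q₀ = 3.2723e-04; Q < K (proceeds forward)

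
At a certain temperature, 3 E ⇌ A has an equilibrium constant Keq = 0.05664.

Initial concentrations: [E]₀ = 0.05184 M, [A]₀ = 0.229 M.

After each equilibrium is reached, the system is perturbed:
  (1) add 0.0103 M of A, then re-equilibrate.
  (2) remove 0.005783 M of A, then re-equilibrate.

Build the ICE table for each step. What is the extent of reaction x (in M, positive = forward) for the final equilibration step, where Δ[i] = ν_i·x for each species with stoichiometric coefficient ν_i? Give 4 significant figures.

x = 0.004621 M

Q₀ = 1644 vs Keq = 0.05664 ⇒ Q>K, reverse
Step 1:
                   E          A
  init       0.05184      0.229
  Δ           0.6325    -0.2108
  eq          0.6844    0.01816
  solve Keq expr → x = -0.2108; check Q = 0.05664
Then add 0.0103 M of A.
Step 2:
                   E          A
  init        0.6844    0.02846
  Δ          0.02477  -0.008257
  eq          0.7091     0.0202
  solve Keq expr → x = -0.008257; check Q = 0.05664
Then remove 0.005783 M of A.
Step 3:
                   E          A
  init        0.7091    0.01442
  Δ         -0.01386   0.004621
  eq          0.6953    0.01904
  solve Keq expr → x = 0.004621; check Q = 0.05664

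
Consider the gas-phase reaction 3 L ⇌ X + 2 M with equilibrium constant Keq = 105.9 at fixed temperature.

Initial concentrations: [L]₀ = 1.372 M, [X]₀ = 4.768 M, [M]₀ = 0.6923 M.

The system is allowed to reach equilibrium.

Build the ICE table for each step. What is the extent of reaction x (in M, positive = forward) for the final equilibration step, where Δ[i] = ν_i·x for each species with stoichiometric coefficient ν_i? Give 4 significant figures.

x = 0.3119 M

Q₀ = 0.8848 vs Keq = 105.9 ⇒ Q<K, forward
Step 1:
                   L          X          M
  init         1.372      4.768     0.6923
  Δ          -0.9356     0.3119     0.6238
  eq          0.4364       5.08      1.316
  solve Keq expr → x = 0.3119; check Q = 105.9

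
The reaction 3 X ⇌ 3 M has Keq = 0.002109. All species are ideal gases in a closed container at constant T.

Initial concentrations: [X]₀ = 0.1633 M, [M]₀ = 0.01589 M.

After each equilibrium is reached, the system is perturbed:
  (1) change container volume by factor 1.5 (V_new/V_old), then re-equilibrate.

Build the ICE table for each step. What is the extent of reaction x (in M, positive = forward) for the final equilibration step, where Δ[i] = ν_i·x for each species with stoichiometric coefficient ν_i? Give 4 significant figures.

Q₀ = 9.2133e-04 vs Keq = 0.002109 ⇒ Q<K, forward
Step 1:
                  X         M
  init       0.1633   0.01589
  Δ       -0.004477  0.004477
  eq         0.1588   0.02037
  solve Keq expr → x = 0.001492; check Q = 0.002109
Then change container volume by factor 1.5 (V_new/V_old).
Step 2:
                  X         M
  init       0.1059   0.01358
  Δ               0         0
  eq         0.1059   0.01358
  solve Keq expr → x = 0; check Q = 0.002109

x = 0 M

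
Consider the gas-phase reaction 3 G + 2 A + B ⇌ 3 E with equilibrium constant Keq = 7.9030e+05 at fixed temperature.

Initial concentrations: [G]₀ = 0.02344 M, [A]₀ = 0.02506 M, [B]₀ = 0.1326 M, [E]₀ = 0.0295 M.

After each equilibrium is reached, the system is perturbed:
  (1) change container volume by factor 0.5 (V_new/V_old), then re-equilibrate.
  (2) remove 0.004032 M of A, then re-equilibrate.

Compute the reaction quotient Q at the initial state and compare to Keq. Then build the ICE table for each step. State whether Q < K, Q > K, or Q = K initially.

Q₀ = 2.3938e+04 vs Keq = 7.9030e+05 ⇒ Q<K, forward
Step 1:
                  G         A         B         E
  init      0.02344   0.02506    0.1326    0.0295
  Δ        -0.01081 -0.007206 -0.003603   0.01081
  eq        0.01263   0.01785     0.129   0.04031
  solve Keq expr → x = 0.003603; check Q = 7.9030e+05
Then change container volume by factor 0.5 (V_new/V_old).
Step 2:
                  G         A         B         E
  init      0.02526   0.03571     0.258   0.08062
  Δ        -0.00923 -0.006153 -0.003077   0.00923
  eq        0.01603   0.02956    0.2549   0.08985
  solve Keq expr → x = 0.003077; check Q = 7.9030e+05
Then remove 0.004032 M of A.
Step 3:
                  G         A         B         E
  init      0.01603   0.02552    0.2549   0.08985
  Δ        0.001097 7.3135e-04 3.6568e-04 -0.001097
  eq        0.01713   0.02625    0.2553   0.08875
  solve Keq expr → x = -3.6568e-04; check Q = 7.9030e+05

Q₀ = 2.3938e+04; Q < K (proceeds forward)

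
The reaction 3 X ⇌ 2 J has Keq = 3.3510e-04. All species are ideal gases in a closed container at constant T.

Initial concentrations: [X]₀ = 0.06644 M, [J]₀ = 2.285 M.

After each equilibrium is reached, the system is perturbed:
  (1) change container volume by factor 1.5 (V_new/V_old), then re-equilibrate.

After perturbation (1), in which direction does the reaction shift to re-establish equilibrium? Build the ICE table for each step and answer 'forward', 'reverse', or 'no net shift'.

Q₀ = 1.7803e+04 vs Keq = 3.3510e-04 ⇒ Q>K, reverse
Step 1:
                  X         J
  init      0.06644     2.285
  Δ           3.261    -2.174
  eq          3.327    0.1111
  solve Keq expr → x = -1.087; check Q = 3.3510e-04
Then change container volume by factor 1.5 (V_new/V_old).
Step 2:
                  X         J
  init        2.218   0.07407
  Δ         0.01921   -0.0128
  eq          2.237   0.06126
  solve Keq expr → x = -0.006402; check Q = 3.3510e-04

Direction: reverse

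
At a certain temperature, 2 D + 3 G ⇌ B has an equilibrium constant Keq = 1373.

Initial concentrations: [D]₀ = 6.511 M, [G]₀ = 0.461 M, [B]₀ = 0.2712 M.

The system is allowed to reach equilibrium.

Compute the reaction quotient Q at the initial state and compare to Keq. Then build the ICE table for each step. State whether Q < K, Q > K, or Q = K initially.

Q₀ = 0.0653; Q < K (proceeds forward)

Q₀ = 0.0653 vs Keq = 1373 ⇒ Q<K, forward
Step 1:
                   D          G          B
  Initial      6.511      0.461     0.2712
  Change     -0.2941    -0.4411      0.147
  Equil        6.217     0.0199     0.4182
  solve Keq expr → x = 0.147; check Q = 1373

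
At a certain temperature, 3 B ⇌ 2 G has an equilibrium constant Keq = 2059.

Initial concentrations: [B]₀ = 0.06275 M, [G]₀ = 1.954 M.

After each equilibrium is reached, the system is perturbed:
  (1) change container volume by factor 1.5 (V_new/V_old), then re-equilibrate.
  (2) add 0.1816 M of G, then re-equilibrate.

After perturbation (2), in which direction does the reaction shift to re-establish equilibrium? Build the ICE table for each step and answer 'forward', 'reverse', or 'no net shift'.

Direction: reverse

Q₀ = 1.5453e+04 vs Keq = 2059 ⇒ Q>K, reverse
Step 1:
                  B         G
  Initial   0.06275     1.954
  Change    0.05847  -0.03898
  Equil      0.1212     1.915
  solve Keq expr → x = -0.01949; check Q = 2059
Then change container volume by factor 1.5 (V_new/V_old).
Step 2:
                  B         G
  Initial   0.08081     1.277
  Change    0.01133 -0.007553
  Equil     0.09214     1.269
  solve Keq expr → x = -0.003776; check Q = 2059
Then add 0.1816 M of G.
Step 3:
                  B         G
  Initial   0.09214     1.451
  Change   0.008335 -0.005557
  Equil      0.1005     1.445
  solve Keq expr → x = -0.002778; check Q = 2059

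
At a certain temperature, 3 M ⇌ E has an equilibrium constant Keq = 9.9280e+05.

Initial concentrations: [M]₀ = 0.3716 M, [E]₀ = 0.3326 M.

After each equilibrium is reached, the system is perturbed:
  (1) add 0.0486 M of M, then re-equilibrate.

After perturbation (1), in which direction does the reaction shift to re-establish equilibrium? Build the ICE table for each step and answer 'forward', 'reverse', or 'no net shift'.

Q₀ = 6.482 vs Keq = 9.9280e+05 ⇒ Q<K, forward
Step 1:
                   M          E
  Initial     0.3716     0.3326
  Change     -0.3639     0.1213
  Equil     0.007704     0.4539
  solve Keq expr → x = 0.1213; check Q = 9.9280e+05
Then add 0.0486 M of M.
Step 2:
                   M          E
  Initial     0.0563     0.4539
  Change    -0.04851    0.01617
  Equil     0.007794     0.4701
  solve Keq expr → x = 0.01617; check Q = 9.9280e+05

Direction: forward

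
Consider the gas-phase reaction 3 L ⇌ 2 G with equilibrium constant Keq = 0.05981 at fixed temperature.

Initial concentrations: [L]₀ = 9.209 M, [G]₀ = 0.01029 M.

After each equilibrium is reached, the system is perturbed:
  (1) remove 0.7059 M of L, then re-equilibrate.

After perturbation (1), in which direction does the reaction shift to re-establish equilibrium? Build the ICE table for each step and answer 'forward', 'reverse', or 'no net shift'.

Q₀ = 1.3558e-07 vs Keq = 0.05981 ⇒ Q<K, forward
Step 1:
                  L         G
  Initial     9.209   0.01029
  Change     -4.154     2.769
  Equil       5.055      2.78
  solve Keq expr → x = 1.385; check Q = 0.05981
Then remove 0.7059 M of L.
Step 2:
                  L         G
  Initial     4.349      2.78
  Change     0.3876   -0.2584
  Equil       4.737     2.521
  solve Keq expr → x = -0.1292; check Q = 0.05981

Direction: reverse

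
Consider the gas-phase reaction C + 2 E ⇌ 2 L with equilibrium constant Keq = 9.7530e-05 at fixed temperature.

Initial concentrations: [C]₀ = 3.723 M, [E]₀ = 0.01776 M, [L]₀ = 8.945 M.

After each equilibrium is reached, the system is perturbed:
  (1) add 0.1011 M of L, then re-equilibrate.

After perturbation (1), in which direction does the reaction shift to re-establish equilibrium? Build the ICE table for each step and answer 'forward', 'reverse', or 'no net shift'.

Q₀ = 6.8137e+04 vs Keq = 9.7530e-05 ⇒ Q>K, reverse
Step 1:
                  C         E         L
  init        3.723   0.01776     8.945
  Δ            4.35       8.7      -8.7
  eq          8.073     8.718    0.2446
  solve Keq expr → x = -4.35; check Q = 9.7530e-05
Then add 0.1011 M of L.
Step 2:
                  C         E         L
  init        8.073     8.718    0.3457
  Δ         0.04881   0.09761  -0.09761
  eq          8.122     8.816    0.2481
  solve Keq expr → x = -0.04881; check Q = 9.7530e-05

Direction: reverse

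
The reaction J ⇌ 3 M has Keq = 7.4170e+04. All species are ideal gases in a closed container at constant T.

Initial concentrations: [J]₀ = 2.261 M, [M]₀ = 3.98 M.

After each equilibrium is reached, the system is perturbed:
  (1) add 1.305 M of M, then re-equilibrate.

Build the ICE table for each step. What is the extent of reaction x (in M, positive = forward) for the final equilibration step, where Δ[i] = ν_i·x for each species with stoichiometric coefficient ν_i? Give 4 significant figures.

x = -0.006709 M

Q₀ = 27.88 vs Keq = 7.4170e+04 ⇒ Q<K, forward
Step 1:
                    J           M
  Initial       2.261        3.98
  Change       -2.244       6.733
  Equil       0.01658       10.71
  solve Keq expr → x = 2.244; check Q = 7.4170e+04
Then add 1.305 M of M.
Step 2:
                    J           M
  Initial     0.01658       12.02
  Change     0.006709    -0.02013
  Equil       0.02329          12
  solve Keq expr → x = -0.006709; check Q = 7.4170e+04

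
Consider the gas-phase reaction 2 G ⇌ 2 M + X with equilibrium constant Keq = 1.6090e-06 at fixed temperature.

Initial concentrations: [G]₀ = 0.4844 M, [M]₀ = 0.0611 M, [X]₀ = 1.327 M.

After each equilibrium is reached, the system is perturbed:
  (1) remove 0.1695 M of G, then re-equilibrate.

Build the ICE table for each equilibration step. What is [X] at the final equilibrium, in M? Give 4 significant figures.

Q₀ = 0.02111 vs Keq = 1.6090e-06 ⇒ Q>K, reverse
Step 1:
                   G          M          X
  init        0.4844     0.0611      1.327
  Δ          0.06049   -0.06049   -0.03025
  eq          0.5449 6.0696e-04      1.297
  solve Keq expr → x = -0.03025; check Q = 1.6090e-06
Then remove 0.1695 M of G.
Step 2:
                   G          M          X
  init        0.3754 6.0696e-04      1.297
  Δ       1.8858e-04 -1.8858e-04 -9.4291e-05
  eq          0.3756 4.1838e-04      1.297
  solve Keq expr → x = -9.4291e-05; check Q = 1.6090e-06

[X]_eq = 1.297 M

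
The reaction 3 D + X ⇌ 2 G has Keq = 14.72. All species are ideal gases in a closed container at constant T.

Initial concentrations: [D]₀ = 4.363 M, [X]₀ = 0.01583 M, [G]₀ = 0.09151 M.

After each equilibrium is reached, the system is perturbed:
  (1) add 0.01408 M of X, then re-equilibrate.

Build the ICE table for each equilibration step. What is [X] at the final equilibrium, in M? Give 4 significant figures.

[X]_eq = 1.9926e-05 M

Q₀ = 0.006369 vs Keq = 14.72 ⇒ Q<K, forward
Step 1:
                   D          X          G
  init         4.363    0.01583    0.09151
  Δ         -0.04745   -0.01582    0.03163
  eq           4.316 1.2818e-05     0.1231
  solve Keq expr → x = 0.01582; check Q = 14.72
Then add 0.01408 M of X.
Step 2:
                   D          X          G
  init         4.316    0.01409     0.1231
  Δ         -0.04222   -0.01407    0.02815
  eq           4.273 1.9926e-05     0.1513
  solve Keq expr → x = 0.01407; check Q = 14.72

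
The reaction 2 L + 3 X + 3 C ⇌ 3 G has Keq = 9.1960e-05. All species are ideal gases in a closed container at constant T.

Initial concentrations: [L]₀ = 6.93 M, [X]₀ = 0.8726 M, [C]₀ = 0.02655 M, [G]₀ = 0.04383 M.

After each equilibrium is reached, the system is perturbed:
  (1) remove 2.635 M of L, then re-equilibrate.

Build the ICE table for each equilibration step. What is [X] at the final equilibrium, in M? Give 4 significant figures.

[X]_eq = 0.9095 M

Q₀ = 0.141 vs Keq = 9.1960e-05 ⇒ Q>K, reverse
Step 1:
                   L          X          C          G
  I             6.93     0.8726    0.02655    0.04383
  C          0.02313    0.03469    0.03469   -0.03469
  E            6.953     0.9073    0.06124   0.009137
  solve Keq expr → x = -0.01156; check Q = 9.1960e-05
Then remove 2.635 M of L.
Step 2:
                   L          X          C          G
  I            4.318     0.9073    0.06124   0.009137
  C         0.001484   0.002226   0.002226  -0.002226
  E             4.32     0.9095    0.06347   0.006911
  solve Keq expr → x = -7.4194e-04; check Q = 9.1960e-05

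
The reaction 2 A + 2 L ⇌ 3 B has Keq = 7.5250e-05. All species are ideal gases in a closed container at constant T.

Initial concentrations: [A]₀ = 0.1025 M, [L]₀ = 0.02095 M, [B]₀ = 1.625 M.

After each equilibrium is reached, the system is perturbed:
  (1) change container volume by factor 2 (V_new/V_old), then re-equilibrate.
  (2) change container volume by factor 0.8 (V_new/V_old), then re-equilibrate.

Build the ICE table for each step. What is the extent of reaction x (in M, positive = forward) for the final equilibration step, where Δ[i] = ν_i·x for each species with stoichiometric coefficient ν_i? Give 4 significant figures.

x = 6.0560e-04 M

Q₀ = 9.3056e+05 vs Keq = 7.5250e-05 ⇒ Q>K, reverse
Step 1:
                    A           L           B
  init         0.1025     0.02095       1.625
  Δ             1.051       1.051      -1.576
  eq            1.153       1.072     0.04863
  solve Keq expr → x = -0.5255; check Q = 7.5250e-05
Then change container volume by factor 2 (V_new/V_old).
Step 2:
                    A           L           B
  init         0.5767      0.5359     0.02432
  Δ          0.003244    0.003244   -0.004866
  eq             0.58      0.5392     0.01945
  solve Keq expr → x = -0.001622; check Q = 7.5250e-05
Then change container volume by factor 0.8 (V_new/V_old).
Step 3:
                    A           L           B
  init         0.7249       0.674     0.02431
  Δ         -0.001211   -0.001211    0.001817
  eq           0.7237      0.6728     0.02613
  solve Keq expr → x = 6.0560e-04; check Q = 7.5250e-05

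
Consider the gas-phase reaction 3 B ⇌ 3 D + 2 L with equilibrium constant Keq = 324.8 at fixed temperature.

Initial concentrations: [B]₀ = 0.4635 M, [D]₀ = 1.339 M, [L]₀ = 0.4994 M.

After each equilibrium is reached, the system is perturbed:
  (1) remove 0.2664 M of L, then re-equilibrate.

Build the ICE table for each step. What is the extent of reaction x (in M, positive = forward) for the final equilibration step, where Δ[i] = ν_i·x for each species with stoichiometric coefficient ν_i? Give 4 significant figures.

Q₀ = 6.013 vs Keq = 324.8 ⇒ Q<K, forward
Step 1:
                   B          D          L
  Initial     0.4635      1.339     0.4994
  Change     -0.2802     0.2802     0.1868
  Equil       0.1833      1.619     0.6862
  solve Keq expr → x = 0.09341; check Q = 324.8
Then remove 0.2664 M of L.
Step 2:
                   B          D          L
  Initial     0.1833      1.619     0.4198
  Change    -0.04184    0.04184    0.02789
  Equil       0.1414      1.661     0.4477
  solve Keq expr → x = 0.01395; check Q = 324.8

x = 0.01395 M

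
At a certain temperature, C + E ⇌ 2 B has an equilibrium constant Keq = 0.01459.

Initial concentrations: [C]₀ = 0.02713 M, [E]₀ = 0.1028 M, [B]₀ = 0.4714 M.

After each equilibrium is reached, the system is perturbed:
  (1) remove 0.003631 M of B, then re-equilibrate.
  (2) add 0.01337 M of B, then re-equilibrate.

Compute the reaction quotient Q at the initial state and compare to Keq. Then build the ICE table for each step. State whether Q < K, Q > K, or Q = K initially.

Q₀ = 79.68; Q > K (proceeds reverse)

Q₀ = 79.68 vs Keq = 0.01459 ⇒ Q>K, reverse
Step 1:
                   C          E          B
  I          0.02713     0.1028     0.4714
  C           0.2187     0.2187    -0.4374
  E           0.2459     0.3215    0.03396
  solve Keq expr → x = -0.2187; check Q = 0.01459
Then remove 0.003631 M of B.
Step 2:
                   C          E          B
  I           0.2459     0.3215    0.03033
  C        -0.001711  -0.001711   0.003422
  E           0.2441     0.3198    0.03375
  solve Keq expr → x = 0.001711; check Q = 0.01459
Then add 0.01337 M of B.
Step 3:
                   C          E          B
  I           0.2441     0.3198    0.04712
  C         0.006301   0.006301    -0.0126
  E           0.2504     0.3261    0.03452
  solve Keq expr → x = -0.006301; check Q = 0.01459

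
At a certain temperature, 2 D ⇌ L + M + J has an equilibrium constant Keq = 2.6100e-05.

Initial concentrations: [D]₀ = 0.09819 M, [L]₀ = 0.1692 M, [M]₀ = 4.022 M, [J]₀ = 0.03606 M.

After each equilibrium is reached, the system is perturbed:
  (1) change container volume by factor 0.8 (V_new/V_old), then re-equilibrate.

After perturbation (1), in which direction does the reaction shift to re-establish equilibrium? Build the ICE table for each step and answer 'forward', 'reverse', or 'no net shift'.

Q₀ = 2.545 vs Keq = 2.6100e-05 ⇒ Q>K, reverse
Step 1:
                  D         L         M         J
  Initial   0.09819    0.1692     4.022   0.03606
  Change    0.07212  -0.03606  -0.03606  -0.03606
  Equil      0.1703    0.1331     3.986 1.4265e-06
  solve Keq expr → x = -0.03606; check Q = 2.6100e-05
Then change container volume by factor 0.8 (V_new/V_old).
Step 2:
                  D         L         M         J
  Initial    0.2129    0.1664     4.982 1.7831e-06
  Change  7.1321e-07 -3.5660e-07 -3.5660e-07 -3.5660e-07
  Equil      0.2129    0.1664     4.982 1.4265e-06
  solve Keq expr → x = -3.5660e-07; check Q = 2.6100e-05

Direction: reverse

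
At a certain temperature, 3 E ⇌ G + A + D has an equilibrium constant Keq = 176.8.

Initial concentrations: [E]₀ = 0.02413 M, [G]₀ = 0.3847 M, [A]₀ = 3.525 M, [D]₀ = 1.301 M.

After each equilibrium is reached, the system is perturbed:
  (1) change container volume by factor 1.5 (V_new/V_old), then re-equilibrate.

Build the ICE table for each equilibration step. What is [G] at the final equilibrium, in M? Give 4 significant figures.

Q₀ = 1.2557e+05 vs Keq = 176.8 ⇒ Q>K, reverse
Step 1:
                    E           G           A           D
  Initial     0.02413      0.3847       3.525       1.301
  Change       0.1754    -0.05848    -0.05848    -0.05848
  Equil        0.1996      0.3262       3.467       1.243
  solve Keq expr → x = -0.05848; check Q = 176.8
Then change container volume by factor 1.5 (V_new/V_old).
Step 2:
                    E           G           A           D
  Initial       0.133      0.2175       2.311      0.8283
  Change            0           0           0           0
  Equil         0.133      0.2175       2.311      0.8283
  solve Keq expr → x = 0; check Q = 176.8

[G]_eq = 0.2175 M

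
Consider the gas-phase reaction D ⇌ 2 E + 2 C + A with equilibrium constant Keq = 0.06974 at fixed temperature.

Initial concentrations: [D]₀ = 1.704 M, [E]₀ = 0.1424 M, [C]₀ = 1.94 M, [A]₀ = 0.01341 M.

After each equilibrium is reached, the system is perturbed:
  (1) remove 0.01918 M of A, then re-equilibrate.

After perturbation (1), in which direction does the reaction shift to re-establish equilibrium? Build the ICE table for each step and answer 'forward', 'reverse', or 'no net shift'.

Direction: forward

Q₀ = 6.0060e-04 vs Keq = 0.06974 ⇒ Q<K, forward
Step 1:
                    D           E           C           A
  init          1.704      0.1424        1.94     0.01341
  Δ           -0.1288      0.2576      0.2576      0.1288
  eq            1.575         0.4       2.198      0.1422
  solve Keq expr → x = 0.1288; check Q = 0.06974
Then remove 0.01918 M of A.
Step 2:
                    D           E           C           A
  init          1.575         0.4       2.198       0.123
  Δ         -0.007181     0.01436     0.01436    0.007181
  eq            1.568      0.4143       2.212      0.1302
  solve Keq expr → x = 0.007181; check Q = 0.06974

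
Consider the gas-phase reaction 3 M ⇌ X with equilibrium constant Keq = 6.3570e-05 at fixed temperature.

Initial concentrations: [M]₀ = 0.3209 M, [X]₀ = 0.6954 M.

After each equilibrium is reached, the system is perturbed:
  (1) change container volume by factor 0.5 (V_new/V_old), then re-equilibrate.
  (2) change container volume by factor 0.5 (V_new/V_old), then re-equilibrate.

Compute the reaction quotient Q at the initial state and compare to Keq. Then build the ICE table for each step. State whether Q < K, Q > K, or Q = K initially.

Q₀ = 21.04; Q > K (proceeds reverse)

Q₀ = 21.04 vs Keq = 6.3570e-05 ⇒ Q>K, reverse
Step 1:
                    M           X
  init         0.3209      0.6954
  Δ             2.084     -0.6945
  eq            2.404  8.8369e-04
  solve Keq expr → x = -0.6945; check Q = 6.3570e-05
Then change container volume by factor 0.5 (V_new/V_old).
Step 2:
                    M           X
  init          4.809    0.001767
  Δ           -0.0157    0.005233
  eq            4.793       0.007
  solve Keq expr → x = 0.005233; check Q = 6.3570e-05
Then change container volume by factor 0.5 (V_new/V_old).
Step 3:
                    M           X
  init          9.586       0.014
  Δ           -0.1198     0.03993
  eq            9.467     0.05393
  solve Keq expr → x = 0.03993; check Q = 6.3570e-05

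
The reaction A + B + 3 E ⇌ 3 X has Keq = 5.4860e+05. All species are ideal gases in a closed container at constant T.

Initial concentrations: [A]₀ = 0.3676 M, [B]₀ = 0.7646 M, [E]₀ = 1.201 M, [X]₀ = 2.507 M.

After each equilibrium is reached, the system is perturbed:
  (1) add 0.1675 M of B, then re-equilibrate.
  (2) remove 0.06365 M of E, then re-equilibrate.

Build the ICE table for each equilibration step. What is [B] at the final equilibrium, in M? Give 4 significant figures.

Q₀ = 32.36 vs Keq = 5.4860e+05 ⇒ Q<K, forward
Step 1:
                   A          B          E          X
  init        0.3676     0.7646      1.201      2.507
  Δ          -0.3384    -0.3384     -1.015      1.015
  eq         0.02918     0.4262     0.1857      3.522
  solve Keq expr → x = 0.3384; check Q = 5.4860e+05
Then add 0.1675 M of B.
Step 2:
                   A          B          E          X
  init       0.02918     0.5937     0.1857      3.522
  Δ         -0.00365   -0.00365   -0.01095    0.01095
  eq         0.02552       0.59     0.1748      3.533
  solve Keq expr → x = 0.00365; check Q = 5.4860e+05
Then remove 0.06365 M of E.
Step 3:
                   A          B          E          X
  init       0.02552       0.59     0.1111      3.533
  Δ          0.01288    0.01288    0.03865   -0.03865
  eq         0.03841     0.6029     0.1498      3.495
  solve Keq expr → x = -0.01288; check Q = 5.4860e+05

[B]_eq = 0.6029 M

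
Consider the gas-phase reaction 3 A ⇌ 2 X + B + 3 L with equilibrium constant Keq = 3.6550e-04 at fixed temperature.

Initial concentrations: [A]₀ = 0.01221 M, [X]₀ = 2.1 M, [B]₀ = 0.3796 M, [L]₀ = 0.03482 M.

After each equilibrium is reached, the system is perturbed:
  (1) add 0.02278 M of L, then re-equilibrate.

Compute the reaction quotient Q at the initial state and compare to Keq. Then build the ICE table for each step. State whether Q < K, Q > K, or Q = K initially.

Q₀ = 38.82; Q > K (proceeds reverse)

Q₀ = 38.82 vs Keq = 3.6550e-04 ⇒ Q>K, reverse
Step 1:
                  A         X         B         L
  Initial   0.01221       2.1    0.3796   0.03482
  Change    0.03211   -0.0214   -0.0107  -0.03211
  Equil     0.04432     2.079    0.3689  0.002713
  solve Keq expr → x = -0.0107; check Q = 3.6550e-04
Then add 0.02278 M of L.
Step 2:
                  A         X         B         L
  Initial   0.04432     2.079    0.3689   0.02549
  Change    0.02142  -0.01428 -0.007141  -0.02142
  Equil     0.06574     2.064    0.3618  0.004069
  solve Keq expr → x = -0.007141; check Q = 3.6550e-04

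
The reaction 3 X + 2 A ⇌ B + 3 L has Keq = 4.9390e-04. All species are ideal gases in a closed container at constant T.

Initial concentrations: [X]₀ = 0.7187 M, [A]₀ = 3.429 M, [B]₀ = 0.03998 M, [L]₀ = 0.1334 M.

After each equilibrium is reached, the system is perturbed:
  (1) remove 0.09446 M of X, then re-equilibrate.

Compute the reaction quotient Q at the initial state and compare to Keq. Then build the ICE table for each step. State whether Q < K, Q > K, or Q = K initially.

Q₀ = 2.1744e-05 vs Keq = 4.9390e-04 ⇒ Q<K, forward
Step 1:
                    X           A           B           L
  I            0.7187       3.429     0.03998      0.1334
  C           -0.1158     -0.0772      0.0386      0.1158
  E            0.6029       3.352     0.07858      0.2492
  solve Keq expr → x = 0.0386; check Q = 4.9390e-04
Then remove 0.09446 M of X.
Step 2:
                    X           A           B           L
  I            0.5084       3.352     0.07858      0.2492
  C           0.02201     0.01467   -0.007335    -0.02201
  E            0.5304       3.366     0.07124      0.2272
  solve Keq expr → x = -0.007335; check Q = 4.9390e-04

Q₀ = 2.1744e-05; Q < K (proceeds forward)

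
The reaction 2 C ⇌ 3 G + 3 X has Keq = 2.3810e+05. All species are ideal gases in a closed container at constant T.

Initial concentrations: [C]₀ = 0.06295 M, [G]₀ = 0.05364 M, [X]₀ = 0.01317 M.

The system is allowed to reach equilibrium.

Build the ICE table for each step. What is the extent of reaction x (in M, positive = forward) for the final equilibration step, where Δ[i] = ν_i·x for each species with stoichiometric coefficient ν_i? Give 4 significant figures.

Q₀ = 8.8968e-08 vs Keq = 2.3810e+05 ⇒ Q<K, forward
Step 1:
                   C          G          X
  init       0.06295    0.05364    0.01317
  Δ         -0.06295    0.09442    0.09442
  eq      4.1202e-06     0.1481     0.1076
  solve Keq expr → x = 0.03147; check Q = 2.3810e+05

x = 0.03147 M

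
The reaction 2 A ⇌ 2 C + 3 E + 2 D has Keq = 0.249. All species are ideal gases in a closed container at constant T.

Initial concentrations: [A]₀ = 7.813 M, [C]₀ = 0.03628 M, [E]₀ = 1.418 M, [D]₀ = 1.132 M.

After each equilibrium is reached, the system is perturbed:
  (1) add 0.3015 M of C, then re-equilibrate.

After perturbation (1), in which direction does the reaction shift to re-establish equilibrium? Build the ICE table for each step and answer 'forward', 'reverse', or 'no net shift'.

Q₀ = 7.8781e-05 vs Keq = 0.249 ⇒ Q<K, forward
Step 1:
                  A         C         E         D
  Initial     7.813   0.03628     1.418     1.132
  Change    -0.5765    0.5765    0.8648    0.5765
  Equil       7.236    0.6128     2.283     1.709
  solve Keq expr → x = 0.2883; check Q = 0.249
Then add 0.3015 M of C.
Step 2:
                  A         C         E         D
  Initial     7.236    0.9143     2.283     1.709
  Change     0.1351   -0.1351   -0.2026   -0.1351
  Equil       7.372    0.7792      2.08     1.573
  solve Keq expr → x = -0.06754; check Q = 0.249

Direction: reverse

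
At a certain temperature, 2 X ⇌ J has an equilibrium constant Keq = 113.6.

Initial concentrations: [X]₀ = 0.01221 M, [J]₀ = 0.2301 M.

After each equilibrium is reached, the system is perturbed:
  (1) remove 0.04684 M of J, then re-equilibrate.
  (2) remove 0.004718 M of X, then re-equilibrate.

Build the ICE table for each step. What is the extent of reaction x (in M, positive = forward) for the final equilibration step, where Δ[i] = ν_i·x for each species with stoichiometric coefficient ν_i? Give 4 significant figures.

Q₀ = 1543 vs Keq = 113.6 ⇒ Q>K, reverse
Step 1:
                   X          J
  I          0.01221     0.2301
  C          0.03124   -0.01562
  E          0.04345     0.2145
  solve Keq expr → x = -0.01562; check Q = 113.6
Then remove 0.04684 M of J.
Step 2:
                   X          J
  I          0.04345     0.1676
  C        -0.004765   0.002382
  E          0.03869       0.17
  solve Keq expr → x = 0.002382; check Q = 113.6
Then remove 0.004718 M of X.
Step 3:
                   X          J
  I          0.03397       0.17
  C         0.004463  -0.002232
  E          0.03843     0.1678
  solve Keq expr → x = -0.002232; check Q = 113.6

x = -0.002232 M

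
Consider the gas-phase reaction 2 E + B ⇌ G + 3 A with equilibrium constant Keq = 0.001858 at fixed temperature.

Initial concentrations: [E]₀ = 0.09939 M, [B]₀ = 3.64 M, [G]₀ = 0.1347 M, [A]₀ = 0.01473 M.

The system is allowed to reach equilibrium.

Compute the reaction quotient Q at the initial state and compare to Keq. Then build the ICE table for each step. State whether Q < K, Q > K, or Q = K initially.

Q₀ = 1.1973e-05; Q < K (proceeds forward)

Q₀ = 1.1973e-05 vs Keq = 0.001858 ⇒ Q<K, forward
Step 1:
                   E          B          G          A
  Initial    0.09939       3.64     0.1347    0.01473
  Change    -0.03015   -0.01508    0.01508    0.04523
  Equil      0.06924      3.625     0.1498    0.05996
  solve Keq expr → x = 0.01508; check Q = 0.001858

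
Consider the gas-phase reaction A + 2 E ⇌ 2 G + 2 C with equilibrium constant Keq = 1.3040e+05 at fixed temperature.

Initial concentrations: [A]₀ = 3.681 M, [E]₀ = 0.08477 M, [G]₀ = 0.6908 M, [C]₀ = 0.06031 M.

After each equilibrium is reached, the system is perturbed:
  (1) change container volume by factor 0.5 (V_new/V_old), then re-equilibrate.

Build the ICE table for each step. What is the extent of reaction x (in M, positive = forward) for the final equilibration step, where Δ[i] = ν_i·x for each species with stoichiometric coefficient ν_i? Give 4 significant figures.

Q₀ = 0.06562 vs Keq = 1.3040e+05 ⇒ Q<K, forward
Step 1:
                   A          E          G          C
  I            3.681    0.08477     0.6908    0.06031
  C          -0.0423   -0.08461    0.08461    0.08461
  E            3.639 1.6313e-04     0.7754     0.1449
  solve Keq expr → x = 0.0423; check Q = 1.3040e+05
Then change container volume by factor 0.5 (V_new/V_old).
Step 2:
                   A          E          G          C
  I            7.277 3.2626e-04      1.551     0.2898
  C       6.7443e-05 1.3489e-04 -1.3489e-04 -1.3489e-04
  E            7.277 4.6115e-04      1.551     0.2897
  solve Keq expr → x = -6.7443e-05; check Q = 1.3040e+05

x = -6.7443e-05 M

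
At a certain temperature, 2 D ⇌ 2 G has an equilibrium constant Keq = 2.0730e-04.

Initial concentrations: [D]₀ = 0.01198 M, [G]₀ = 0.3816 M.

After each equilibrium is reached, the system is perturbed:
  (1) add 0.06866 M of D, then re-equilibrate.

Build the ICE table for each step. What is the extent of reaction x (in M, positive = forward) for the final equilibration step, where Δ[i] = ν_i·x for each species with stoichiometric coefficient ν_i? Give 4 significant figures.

Q₀ = 1015 vs Keq = 2.0730e-04 ⇒ Q>K, reverse
Step 1:
                    D           G
  Initial     0.01198      0.3816
  Change        0.376      -0.376
  Equil         0.388    0.005586
  solve Keq expr → x = -0.188; check Q = 2.0730e-04
Then add 0.06866 M of D.
Step 2:
                    D           G
  Initial      0.4567    0.005586
  Change  -9.7453e-04  9.7453e-04
  Equil        0.4557    0.006561
  solve Keq expr → x = 4.8726e-04; check Q = 2.0730e-04

x = 4.8726e-04 M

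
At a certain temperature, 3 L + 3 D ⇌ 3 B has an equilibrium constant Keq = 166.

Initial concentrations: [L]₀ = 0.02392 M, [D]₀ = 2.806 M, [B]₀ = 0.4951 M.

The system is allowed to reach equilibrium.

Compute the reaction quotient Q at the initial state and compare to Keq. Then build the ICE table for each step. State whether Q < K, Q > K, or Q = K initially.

Q₀ = 401.4 vs Keq = 166 ⇒ Q>K, reverse
Step 1:
                   L          D          B
  I          0.02392      2.806     0.4951
  C         0.007606   0.007606  -0.007606
  E          0.03153      2.814     0.4875
  solve Keq expr → x = -0.002535; check Q = 166

Q₀ = 401.4; Q > K (proceeds reverse)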